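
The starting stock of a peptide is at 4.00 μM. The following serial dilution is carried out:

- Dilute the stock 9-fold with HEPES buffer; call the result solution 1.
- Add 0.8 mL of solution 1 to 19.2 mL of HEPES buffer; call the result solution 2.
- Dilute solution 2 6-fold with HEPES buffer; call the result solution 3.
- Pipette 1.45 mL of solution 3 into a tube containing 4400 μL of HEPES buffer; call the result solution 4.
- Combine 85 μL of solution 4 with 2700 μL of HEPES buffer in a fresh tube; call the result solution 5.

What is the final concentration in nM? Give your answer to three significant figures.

Step 1: 9-fold → factor 9
Step 2: 0.8 mL + 19.2 mL = 20 mL total → factor 20/0.8 = 25
Step 3: 6-fold → factor 6
Step 4: 1.45 mL + 4400 μL = 5.85 mL total → factor 5.85/1.45 = 4.0345
Step 5: 85 μL + 2700 μL = 2785 μL total → factor 2785/85 = 32.765
Overall dilution factor = 9 × 25 × 6 × 4.0345 × 32.765 = 1.7845 × 10^5
Final = 4.00 μM / 1.7845 × 10^5 = 2.241 × 10^-5 μM = 0.0224 nM

0.0224 nM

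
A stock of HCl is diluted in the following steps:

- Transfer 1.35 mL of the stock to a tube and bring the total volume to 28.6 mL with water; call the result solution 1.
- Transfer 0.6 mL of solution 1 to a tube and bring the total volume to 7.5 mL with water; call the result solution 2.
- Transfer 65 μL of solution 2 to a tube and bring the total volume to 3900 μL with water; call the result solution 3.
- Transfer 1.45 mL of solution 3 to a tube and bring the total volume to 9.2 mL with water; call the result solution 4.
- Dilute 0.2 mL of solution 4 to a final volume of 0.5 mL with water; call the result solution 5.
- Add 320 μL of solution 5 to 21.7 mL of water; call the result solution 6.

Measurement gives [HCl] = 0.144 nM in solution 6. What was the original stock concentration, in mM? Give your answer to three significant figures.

2.50 mM

Step 1: 1.35 mL brought to 28.6 mL → factor 28.6/1.35 = 21.185
Step 2: 0.6 mL brought to 7.5 mL → factor 7.5/0.6 = 12.5
Step 3: 65 μL brought to 3900 μL → factor 3900/65 = 60
Step 4: 1.45 mL brought to 9.2 mL → factor 9.2/1.45 = 6.3448
Step 5: 0.2 mL brought to 0.5 mL → factor 0.5/0.2 = 2.5
Step 6: 320 μL + 21.7 mL = 22020 μL total → factor 22020/320 = 68.812
Overall dilution factor = 21.185 × 12.5 × 60 × 6.3448 × 2.5 × 68.812 = 1.7343 × 10^7
Stock = 0.144 nM × 1.7343 × 10^7 = 2.497 × 10^6 nM = 2.50 mM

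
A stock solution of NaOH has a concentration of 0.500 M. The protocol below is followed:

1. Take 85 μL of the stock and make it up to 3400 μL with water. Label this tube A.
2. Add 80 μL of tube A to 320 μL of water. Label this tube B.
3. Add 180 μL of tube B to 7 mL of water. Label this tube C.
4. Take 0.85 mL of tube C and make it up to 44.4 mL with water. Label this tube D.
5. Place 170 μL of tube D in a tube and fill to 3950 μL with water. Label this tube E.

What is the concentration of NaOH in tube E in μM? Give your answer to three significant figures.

0.0516 μM

Step 1: 85 μL brought to 3400 μL → factor 3400/85 = 40
Step 2: 80 μL + 320 μL = 400 μL total → factor 400/80 = 5
Step 3: 180 μL + 7 mL = 7180 μL total → factor 7180/180 = 39.889
Step 4: 0.85 mL brought to 44.4 mL → factor 44.4/0.85 = 52.235
Step 5: 170 μL brought to 3950 μL → factor 3950/170 = 23.235
Dilution factor through tube E = 40 × 5 × 39.889 × 52.235 × 23.235 = 9.6826 × 10^6
[tube E] = 0.500 M / 9.6826 × 10^6 = 5.164 × 10^-8 M = 0.0516 μM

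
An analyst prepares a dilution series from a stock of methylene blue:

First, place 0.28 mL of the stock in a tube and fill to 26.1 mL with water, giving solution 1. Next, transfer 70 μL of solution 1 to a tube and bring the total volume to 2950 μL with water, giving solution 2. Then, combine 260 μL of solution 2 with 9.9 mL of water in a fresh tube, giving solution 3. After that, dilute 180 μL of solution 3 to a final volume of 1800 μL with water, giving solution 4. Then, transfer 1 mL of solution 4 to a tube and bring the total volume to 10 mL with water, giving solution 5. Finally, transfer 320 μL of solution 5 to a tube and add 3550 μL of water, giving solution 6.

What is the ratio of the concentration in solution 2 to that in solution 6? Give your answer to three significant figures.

Step 1: 0.28 mL brought to 26.1 mL → factor 26.1/0.28 = 93.214
Step 2: 70 μL brought to 2950 μL → factor 2950/70 = 42.143
Step 3: 260 μL + 9.9 mL = 10160 μL total → factor 10160/260 = 39.077
Step 4: 180 μL brought to 1800 μL → factor 1800/180 = 10
Step 5: 1 mL brought to 10 mL → factor 10/1 = 10
Step 6: 320 μL + 3550 μL = 3870 μL total → factor 3870/320 = 12.094
Dilution factor to solution 2 = 3928.3; to solution 6 = 1.8565 × 10^8
[solution 2]/[solution 6] = (factor to solution 6)/(factor to solution 2) = 1.8565 × 10^8/3928.3 = 4.73 × 10^4

4.73 × 10^4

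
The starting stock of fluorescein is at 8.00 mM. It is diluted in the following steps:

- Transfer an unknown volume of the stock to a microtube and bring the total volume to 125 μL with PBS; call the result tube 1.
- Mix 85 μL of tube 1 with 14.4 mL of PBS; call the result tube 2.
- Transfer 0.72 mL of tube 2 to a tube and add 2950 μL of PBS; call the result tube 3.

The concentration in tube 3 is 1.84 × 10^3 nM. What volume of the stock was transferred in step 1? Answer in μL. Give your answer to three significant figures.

25.0 μL

Step 1: v brought to 125 μL → factor = 125 μL/v
Step 2: 85 μL + 14.4 mL = 14485 μL total → factor 14485/85 = 170.41
Step 3: 0.72 mL + 2950 μL = 3.67 mL total → factor 3.67/0.72 = 5.0972
Product of known-step factors = 868.63
Overall factor = 8.00 mM / (1.84 × 10^3 nM) = 4347.8
Step-1 factor = 4347.8 / 868.63 = 5.0054
v = 125 μL / 5.0054 = 25.0 μL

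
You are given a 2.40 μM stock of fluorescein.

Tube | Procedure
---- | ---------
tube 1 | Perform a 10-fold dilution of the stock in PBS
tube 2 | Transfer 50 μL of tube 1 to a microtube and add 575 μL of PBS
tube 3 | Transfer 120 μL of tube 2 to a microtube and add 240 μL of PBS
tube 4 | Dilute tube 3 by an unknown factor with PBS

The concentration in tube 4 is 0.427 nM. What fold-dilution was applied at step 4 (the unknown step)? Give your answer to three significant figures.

15.0-fold

Step 1: 10-fold → factor 10
Step 2: 50 μL + 575 μL = 625 μL total → factor 625/50 = 12.5
Step 3: 120 μL + 240 μL = 360 μL total → factor 360/120 = 3
Step 4: unknown factor x
Product of known-step factors = 375
Overall factor = 2.40 μM / (0.427 nM) = 5620.6
x = 5620.6 / 375 = 15.0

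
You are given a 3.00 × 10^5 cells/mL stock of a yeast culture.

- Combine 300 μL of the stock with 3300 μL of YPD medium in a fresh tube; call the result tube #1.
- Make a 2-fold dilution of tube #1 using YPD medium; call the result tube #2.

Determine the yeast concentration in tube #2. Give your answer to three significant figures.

1.25 × 10^4 cells/mL

Step 1: 300 μL + 3300 μL = 3600 μL total → factor 3600/300 = 12
Step 2: 2-fold → factor 2
Overall dilution factor = 12 × 2 = 24
Final = 3.00 × 10^5 cells/mL / 24 = 1.25 × 10^4 cells/mL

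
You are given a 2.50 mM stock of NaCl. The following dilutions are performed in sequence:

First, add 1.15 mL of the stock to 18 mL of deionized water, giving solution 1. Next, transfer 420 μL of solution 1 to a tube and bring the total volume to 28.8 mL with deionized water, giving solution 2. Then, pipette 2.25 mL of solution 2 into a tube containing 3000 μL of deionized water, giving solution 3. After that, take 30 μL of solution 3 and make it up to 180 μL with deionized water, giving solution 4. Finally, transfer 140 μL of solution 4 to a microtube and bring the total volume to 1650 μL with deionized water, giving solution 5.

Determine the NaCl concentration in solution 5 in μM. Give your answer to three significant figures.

0.0133 μM

Step 1: 1.15 mL + 18 mL = 19.15 mL total → factor 19.15/1.15 = 16.652
Step 2: 420 μL brought to 28.8 mL → factor 28800/420 = 68.571
Step 3: 2.25 mL + 3000 μL = 5.25 mL total → factor 5.25/2.25 = 2.3333
Step 4: 30 μL brought to 180 μL → factor 180/30 = 6
Step 5: 140 μL brought to 1650 μL → factor 1650/140 = 11.786
Overall dilution factor = 16.652 × 68.571 × 2.3333 × 6 × 11.786 = 1.8841 × 10^5
Final = 2.50 mM / 1.8841 × 10^5 = 1.327 × 10^-5 mM = 0.0133 μM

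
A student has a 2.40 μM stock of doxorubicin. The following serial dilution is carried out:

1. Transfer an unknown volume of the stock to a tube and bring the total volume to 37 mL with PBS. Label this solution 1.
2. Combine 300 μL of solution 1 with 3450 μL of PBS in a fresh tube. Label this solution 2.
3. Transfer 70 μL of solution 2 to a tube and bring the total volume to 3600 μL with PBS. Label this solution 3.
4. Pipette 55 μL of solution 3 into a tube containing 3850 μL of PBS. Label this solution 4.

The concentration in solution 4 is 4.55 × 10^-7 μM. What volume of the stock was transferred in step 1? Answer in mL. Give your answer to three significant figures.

0.320 mL

Step 1: v brought to 37 mL → factor = 37 mL/v
Step 2: 300 μL + 3450 μL = 3750 μL total → factor 3750/300 = 12.5
Step 3: 70 μL brought to 3600 μL → factor 3600/70 = 51.429
Step 4: 55 μL + 3850 μL = 3905 μL total → factor 3905/55 = 71
Product of known-step factors = 45643
Overall factor = 2.40 μM / (4.55 × 10^-7 μM) = 5.2747 × 10^6
Step-1 factor = 5.2747 × 10^6 / 45643 = 115.57
v = 37 mL / 115.57 = 0.320 mL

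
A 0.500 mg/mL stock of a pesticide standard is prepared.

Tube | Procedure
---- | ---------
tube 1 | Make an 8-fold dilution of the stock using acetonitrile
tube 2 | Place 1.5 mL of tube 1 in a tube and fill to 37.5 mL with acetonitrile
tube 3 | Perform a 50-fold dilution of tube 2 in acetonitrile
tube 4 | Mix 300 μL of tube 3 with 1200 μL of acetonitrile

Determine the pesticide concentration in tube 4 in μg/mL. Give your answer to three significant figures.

0.0100 μg/mL

Step 1: 8-fold → factor 8
Step 2: 1.5 mL brought to 37.5 mL → factor 37.5/1.5 = 25
Step 3: 50-fold → factor 50
Step 4: 300 μL + 1200 μL = 1500 μL total → factor 1500/300 = 5
Overall dilution factor = 8 × 25 × 50 × 5 = 50000
Final = 0.500 mg/mL / 50000 = 1.000 × 10^-5 mg/mL = 0.0100 μg/mL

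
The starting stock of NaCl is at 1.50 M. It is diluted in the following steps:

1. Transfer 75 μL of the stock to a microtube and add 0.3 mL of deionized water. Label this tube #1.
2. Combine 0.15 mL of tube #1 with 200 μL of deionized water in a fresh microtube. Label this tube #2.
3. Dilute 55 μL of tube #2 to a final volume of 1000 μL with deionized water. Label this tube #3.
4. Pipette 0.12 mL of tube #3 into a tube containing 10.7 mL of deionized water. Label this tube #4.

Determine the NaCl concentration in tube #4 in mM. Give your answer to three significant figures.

Step 1: 75 μL + 0.3 mL = 375 μL total → factor 375/75 = 5
Step 2: 0.15 mL + 200 μL = 0.35 mL total → factor 0.35/0.15 = 2.3333
Step 3: 55 μL brought to 1000 μL → factor 1000/55 = 18.182
Step 4: 0.12 mL + 10.7 mL = 10.82 mL total → factor 10.82/0.12 = 90.167
Overall dilution factor = 5 × 2.3333 × 18.182 × 90.167 = 19126
Final = 1.50 M / 19126 = 7.843 × 10^-5 M = 0.0784 mM

0.0784 mM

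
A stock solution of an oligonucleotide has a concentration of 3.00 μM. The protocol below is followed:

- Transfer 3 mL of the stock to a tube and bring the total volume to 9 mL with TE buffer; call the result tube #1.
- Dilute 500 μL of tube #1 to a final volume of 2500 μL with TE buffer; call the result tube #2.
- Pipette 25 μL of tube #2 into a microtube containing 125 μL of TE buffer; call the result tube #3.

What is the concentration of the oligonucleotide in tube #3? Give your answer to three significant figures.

Step 1: 3 mL brought to 9 mL → factor 9/3 = 3
Step 2: 500 μL brought to 2500 μL → factor 2500/500 = 5
Step 3: 25 μL + 125 μL = 150 μL total → factor 150/25 = 6
Overall dilution factor = 3 × 5 × 6 = 90
Final = 3.00 μM / 90 = 0.0333 μM

0.0333 μM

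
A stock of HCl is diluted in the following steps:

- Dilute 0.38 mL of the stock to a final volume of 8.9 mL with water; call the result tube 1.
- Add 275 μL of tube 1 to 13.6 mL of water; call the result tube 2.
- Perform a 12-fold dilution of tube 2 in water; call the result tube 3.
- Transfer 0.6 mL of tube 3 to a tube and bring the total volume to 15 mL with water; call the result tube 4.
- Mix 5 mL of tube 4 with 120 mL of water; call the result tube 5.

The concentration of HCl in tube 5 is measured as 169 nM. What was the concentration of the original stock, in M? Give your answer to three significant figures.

Step 1: 0.38 mL brought to 8.9 mL → factor 8.9/0.38 = 23.421
Step 2: 275 μL + 13.6 mL = 13875 μL total → factor 13875/275 = 50.455
Step 3: 12-fold → factor 12
Step 4: 0.6 mL brought to 15 mL → factor 15/0.6 = 25
Step 5: 5 mL + 120 mL = 125 mL total → factor 125/5 = 25
Overall dilution factor = 23.421 × 50.455 × 12 × 25 × 25 = 8.8627 × 10^6
Stock = 169 nM × 8.8627 × 10^6 = 1.498 × 10^9 nM = 1.50 M

1.50 M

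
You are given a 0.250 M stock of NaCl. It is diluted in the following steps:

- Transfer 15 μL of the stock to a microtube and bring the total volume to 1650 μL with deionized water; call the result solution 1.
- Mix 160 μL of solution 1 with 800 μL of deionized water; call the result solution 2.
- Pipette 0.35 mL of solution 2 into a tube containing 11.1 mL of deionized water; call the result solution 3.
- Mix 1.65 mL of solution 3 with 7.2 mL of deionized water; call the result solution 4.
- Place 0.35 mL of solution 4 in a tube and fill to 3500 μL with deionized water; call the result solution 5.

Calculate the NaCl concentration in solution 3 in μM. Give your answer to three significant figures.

11.6 μM

Step 1: 15 μL brought to 1650 μL → factor 1650/15 = 110
Step 2: 160 μL + 800 μL = 960 μL total → factor 960/160 = 6
Step 3: 0.35 mL + 11.1 mL = 11.45 mL total → factor 11.45/0.35 = 32.714
Dilution factor through solution 3 = 110 × 6 × 32.714 = 21591
[solution 3] = 0.250 M / 21591 = 1.158 × 10^-5 M = 11.6 μM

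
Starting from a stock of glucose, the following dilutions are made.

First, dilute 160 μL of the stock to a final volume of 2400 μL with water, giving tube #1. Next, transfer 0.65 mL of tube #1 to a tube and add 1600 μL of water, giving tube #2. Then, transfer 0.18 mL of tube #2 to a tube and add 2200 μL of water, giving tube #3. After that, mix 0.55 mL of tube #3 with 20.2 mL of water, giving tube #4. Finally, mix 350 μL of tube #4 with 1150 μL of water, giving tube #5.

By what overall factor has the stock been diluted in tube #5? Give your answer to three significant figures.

1.11 × 10^5

Step 1: 160 μL brought to 2400 μL → factor 2400/160 = 15
Step 2: 0.65 mL + 1600 μL = 2.25 mL total → factor 2.25/0.65 = 3.4615
Step 3: 0.18 mL + 2200 μL = 2.38 mL total → factor 2.38/0.18 = 13.222
Step 4: 0.55 mL + 20.2 mL = 20.75 mL total → factor 20.75/0.55 = 37.727
Step 5: 350 μL + 1150 μL = 1500 μL total → factor 1500/350 = 4.2857
Overall dilution factor = 15 × 3.4615 × 13.222 × 37.727 × 4.2857 = 1.1101 × 10^5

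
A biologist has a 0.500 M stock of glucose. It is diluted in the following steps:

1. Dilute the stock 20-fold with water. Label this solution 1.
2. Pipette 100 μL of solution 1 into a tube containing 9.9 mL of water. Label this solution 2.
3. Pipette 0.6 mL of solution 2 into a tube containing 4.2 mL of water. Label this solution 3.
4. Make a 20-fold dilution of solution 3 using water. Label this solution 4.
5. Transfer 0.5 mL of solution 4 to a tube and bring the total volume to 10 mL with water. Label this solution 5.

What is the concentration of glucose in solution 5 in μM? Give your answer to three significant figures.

0.0781 μM

Step 1: 20-fold → factor 20
Step 2: 100 μL + 9.9 mL = 10000 μL total → factor 10000/100 = 100
Step 3: 0.6 mL + 4.2 mL = 4.8 mL total → factor 4.8/0.6 = 8
Step 4: 20-fold → factor 20
Step 5: 0.5 mL brought to 10 mL → factor 10/0.5 = 20
Overall dilution factor = 20 × 100 × 8 × 20 × 20 = 6.4 × 10^6
Final = 0.500 M / 6.4 × 10^6 = 7.813 × 10^-8 M = 0.0781 μM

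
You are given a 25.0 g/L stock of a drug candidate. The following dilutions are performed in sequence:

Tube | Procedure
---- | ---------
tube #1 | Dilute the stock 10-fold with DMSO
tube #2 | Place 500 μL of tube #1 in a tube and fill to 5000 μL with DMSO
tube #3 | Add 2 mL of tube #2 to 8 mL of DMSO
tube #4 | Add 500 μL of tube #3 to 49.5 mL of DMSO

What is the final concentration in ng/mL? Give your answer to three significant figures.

Step 1: 10-fold → factor 10
Step 2: 500 μL brought to 5000 μL → factor 5000/500 = 10
Step 3: 2 mL + 8 mL = 10 mL total → factor 10/2 = 5
Step 4: 500 μL + 49.5 mL = 50000 μL total → factor 50000/500 = 100
Overall dilution factor = 10 × 10 × 5 × 100 = 50000
Final = 25.0 g/L / 50000 = 0.0005000 g/L = 500 ng/mL

500 ng/mL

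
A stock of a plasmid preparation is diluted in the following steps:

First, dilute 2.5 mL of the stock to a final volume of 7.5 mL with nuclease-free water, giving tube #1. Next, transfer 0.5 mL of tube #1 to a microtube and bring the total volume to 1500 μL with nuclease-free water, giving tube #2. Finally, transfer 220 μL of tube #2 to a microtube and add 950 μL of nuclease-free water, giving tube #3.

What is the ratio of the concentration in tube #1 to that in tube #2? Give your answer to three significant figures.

3.00

Step 1: 2.5 mL brought to 7.5 mL → factor 7.5/2.5 = 3
Step 2: 0.5 mL brought to 1500 μL → factor 1.5/0.5 = 3
Dilution factor to tube #1 = 3; to tube #2 = 9
[tube #1]/[tube #2] = (factor to tube #2)/(factor to tube #1) = 9/3 = 3.00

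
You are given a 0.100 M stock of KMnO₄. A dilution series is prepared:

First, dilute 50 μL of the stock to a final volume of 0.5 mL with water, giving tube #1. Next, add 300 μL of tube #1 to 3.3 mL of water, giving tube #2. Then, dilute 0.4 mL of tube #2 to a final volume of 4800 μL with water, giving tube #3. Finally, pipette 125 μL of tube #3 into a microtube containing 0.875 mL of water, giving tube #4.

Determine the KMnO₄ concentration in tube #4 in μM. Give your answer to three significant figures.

Step 1: 50 μL brought to 0.5 mL → factor 500/50 = 10
Step 2: 300 μL + 3.3 mL = 3600 μL total → factor 3600/300 = 12
Step 3: 0.4 mL brought to 4800 μL → factor 4.8/0.4 = 12
Step 4: 125 μL + 0.875 mL = 1000 μL total → factor 1000/125 = 8
Overall dilution factor = 10 × 12 × 12 × 8 = 11520
Final = 0.100 M / 11520 = 8.681 × 10^-6 M = 8.68 μM

8.68 μM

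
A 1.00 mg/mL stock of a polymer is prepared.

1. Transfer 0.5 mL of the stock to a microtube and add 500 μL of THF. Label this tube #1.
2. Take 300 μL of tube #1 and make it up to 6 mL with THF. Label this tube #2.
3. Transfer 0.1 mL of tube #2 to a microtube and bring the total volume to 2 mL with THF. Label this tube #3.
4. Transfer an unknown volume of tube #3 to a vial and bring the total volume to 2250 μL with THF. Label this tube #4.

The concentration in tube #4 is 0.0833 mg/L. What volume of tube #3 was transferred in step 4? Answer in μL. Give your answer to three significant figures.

Step 1: 0.5 mL + 500 μL = 1 mL total → factor 1/0.5 = 2
Step 2: 300 μL brought to 6 mL → factor 6000/300 = 20
Step 3: 0.1 mL brought to 2 mL → factor 2/0.1 = 20
Step 4: v brought to 2250 μL → factor = 2250 μL/v
Product of known-step factors = 800
Overall factor = 1.00 mg/mL / (0.0833 mg/L) = 12005
Step-4 factor = 12005 / 800 = 15.006
v = 2250 μL / 15.006 = 150 μL

150 μL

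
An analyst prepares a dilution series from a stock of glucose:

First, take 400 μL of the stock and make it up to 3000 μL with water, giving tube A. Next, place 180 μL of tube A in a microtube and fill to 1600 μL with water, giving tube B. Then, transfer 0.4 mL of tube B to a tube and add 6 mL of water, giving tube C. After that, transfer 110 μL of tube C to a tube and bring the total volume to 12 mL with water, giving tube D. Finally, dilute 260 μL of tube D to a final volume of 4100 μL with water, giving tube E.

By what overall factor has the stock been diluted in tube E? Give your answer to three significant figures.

1.83 × 10^6

Step 1: 400 μL brought to 3000 μL → factor 3000/400 = 7.5
Step 2: 180 μL brought to 1600 μL → factor 1600/180 = 8.8889
Step 3: 0.4 mL + 6 mL = 6.4 mL total → factor 6.4/0.4 = 16
Step 4: 110 μL brought to 12 mL → factor 12000/110 = 109.09
Step 5: 260 μL brought to 4100 μL → factor 4100/260 = 15.769
Overall dilution factor = 7.5 × 8.8889 × 16 × 109.09 × 15.769 = 1.835 × 10^6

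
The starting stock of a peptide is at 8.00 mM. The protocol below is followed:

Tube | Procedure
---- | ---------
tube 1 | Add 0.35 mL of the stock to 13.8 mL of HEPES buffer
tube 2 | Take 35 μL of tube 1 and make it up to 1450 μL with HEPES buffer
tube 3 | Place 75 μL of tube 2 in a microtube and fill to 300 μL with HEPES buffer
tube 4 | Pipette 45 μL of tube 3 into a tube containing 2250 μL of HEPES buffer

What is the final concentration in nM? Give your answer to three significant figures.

Step 1: 0.35 mL + 13.8 mL = 14.15 mL total → factor 14.15/0.35 = 40.429
Step 2: 35 μL brought to 1450 μL → factor 1450/35 = 41.429
Step 3: 75 μL brought to 300 μL → factor 300/75 = 4
Step 4: 45 μL + 2250 μL = 2295 μL total → factor 2295/45 = 51
Overall dilution factor = 40.429 × 41.429 × 4 × 51 = 3.4168 × 10^5
Final = 8.00 mM / 3.4168 × 10^5 = 2.341 × 10^-5 mM = 23.4 nM

23.4 nM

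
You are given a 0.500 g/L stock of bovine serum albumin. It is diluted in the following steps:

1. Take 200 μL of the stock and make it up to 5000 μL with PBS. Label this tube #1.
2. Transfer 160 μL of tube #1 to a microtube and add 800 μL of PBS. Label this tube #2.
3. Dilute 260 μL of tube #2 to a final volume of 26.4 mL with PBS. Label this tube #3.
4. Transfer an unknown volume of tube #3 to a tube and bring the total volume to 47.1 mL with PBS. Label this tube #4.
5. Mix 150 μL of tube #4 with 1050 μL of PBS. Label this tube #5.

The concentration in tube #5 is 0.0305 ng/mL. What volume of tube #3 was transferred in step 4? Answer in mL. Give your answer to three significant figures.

0.350 mL

Step 1: 200 μL brought to 5000 μL → factor 5000/200 = 25
Step 2: 160 μL + 800 μL = 960 μL total → factor 960/160 = 6
Step 3: 260 μL brought to 26.4 mL → factor 26400/260 = 101.54
Step 4: v brought to 47.1 mL → factor = 47.1 mL/v
Step 5: 150 μL + 1050 μL = 1200 μL total → factor 1200/150 = 8
Product of known-step factors = 1.2185 × 10^5
Overall factor = 0.500 g/L / (0.0305 ng/mL) = 1.6393 × 10^7
Step-4 factor = 1.6393 × 10^7 / 1.2185 × 10^5 = 134.54
v = 47.1 mL / 134.54 = 0.350 mL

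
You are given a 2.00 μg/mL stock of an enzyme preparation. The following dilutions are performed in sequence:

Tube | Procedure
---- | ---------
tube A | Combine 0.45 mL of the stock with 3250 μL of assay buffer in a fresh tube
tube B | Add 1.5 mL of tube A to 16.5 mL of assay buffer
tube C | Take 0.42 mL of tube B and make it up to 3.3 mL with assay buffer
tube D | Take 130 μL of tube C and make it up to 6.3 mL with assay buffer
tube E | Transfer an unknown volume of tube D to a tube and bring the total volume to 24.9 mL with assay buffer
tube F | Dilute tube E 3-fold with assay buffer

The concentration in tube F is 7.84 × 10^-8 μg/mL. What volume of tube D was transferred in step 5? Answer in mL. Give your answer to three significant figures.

0.110 mL

Step 1: 0.45 mL + 3250 μL = 3.7 mL total → factor 3.7/0.45 = 8.2222
Step 2: 1.5 mL + 16.5 mL = 18 mL total → factor 18/1.5 = 12
Step 3: 0.42 mL brought to 3.3 mL → factor 3.3/0.42 = 7.8571
Step 4: 130 μL brought to 6.3 mL → factor 6300/130 = 48.462
Step 5: v brought to 24.9 mL → factor = 24.9 mL/v
Step 6: 3-fold → factor 3
Product of known-step factors = 1.1271 × 10^5
Overall factor = 2.00 μg/mL / (7.84 × 10^-8 μg/mL) = 2.551 × 10^7
Step-5 factor = 2.551 × 10^7 / 1.1271 × 10^5 = 226.34
v = 24.9 mL / 226.34 = 0.110 mL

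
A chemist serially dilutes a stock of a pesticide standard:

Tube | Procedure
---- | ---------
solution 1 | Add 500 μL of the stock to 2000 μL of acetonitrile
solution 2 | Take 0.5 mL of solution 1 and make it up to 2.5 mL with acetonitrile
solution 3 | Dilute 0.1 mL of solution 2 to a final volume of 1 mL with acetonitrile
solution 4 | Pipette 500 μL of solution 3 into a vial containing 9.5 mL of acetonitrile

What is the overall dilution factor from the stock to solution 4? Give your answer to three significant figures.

Step 1: 500 μL + 2000 μL = 2500 μL total → factor 2500/500 = 5
Step 2: 0.5 mL brought to 2.5 mL → factor 2.5/0.5 = 5
Step 3: 0.1 mL brought to 1 mL → factor 1/0.1 = 10
Step 4: 500 μL + 9.5 mL = 10000 μL total → factor 10000/500 = 20
Overall dilution factor = 5 × 5 × 10 × 20 = 5000

5.00 × 10^3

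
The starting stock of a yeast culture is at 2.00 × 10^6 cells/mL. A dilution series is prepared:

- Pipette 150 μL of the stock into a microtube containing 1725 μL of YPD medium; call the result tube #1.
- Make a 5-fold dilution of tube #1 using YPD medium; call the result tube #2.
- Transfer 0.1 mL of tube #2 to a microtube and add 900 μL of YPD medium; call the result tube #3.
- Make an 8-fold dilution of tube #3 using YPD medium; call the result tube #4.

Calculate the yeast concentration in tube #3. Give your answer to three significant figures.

3.20 × 10^3 cells/mL

Step 1: 150 μL + 1725 μL = 1875 μL total → factor 1875/150 = 12.5
Step 2: 5-fold → factor 5
Step 3: 0.1 mL + 900 μL = 1 mL total → factor 1/0.1 = 10
Dilution factor through tube #3 = 12.5 × 5 × 10 = 625
[tube #3] = 2.00 × 10^6 cells/mL / 625 = 3.20 × 10^3 cells/mL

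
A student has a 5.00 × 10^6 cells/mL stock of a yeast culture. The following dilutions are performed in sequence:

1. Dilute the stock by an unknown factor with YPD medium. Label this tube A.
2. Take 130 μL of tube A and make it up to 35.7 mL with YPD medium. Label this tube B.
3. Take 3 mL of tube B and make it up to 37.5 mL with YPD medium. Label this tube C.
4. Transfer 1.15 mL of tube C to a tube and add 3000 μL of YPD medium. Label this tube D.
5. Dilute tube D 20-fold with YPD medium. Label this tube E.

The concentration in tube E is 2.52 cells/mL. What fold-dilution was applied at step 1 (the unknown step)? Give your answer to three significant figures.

Step 1: unknown factor x
Step 2: 130 μL brought to 35.7 mL → factor 35700/130 = 274.62
Step 3: 3 mL brought to 37.5 mL → factor 37.5/3 = 12.5
Step 4: 1.15 mL + 3000 μL = 4.15 mL total → factor 4.15/1.15 = 3.6087
Step 5: 20-fold → factor 20
Product of known-step factors = 2.4775 × 10^5
Overall factor = 5.00 × 10^6 cells/mL / (2.52 cells/mL) = 1.9841 × 10^6
x = 1.9841 × 10^6 / 2.4775 × 10^5 = 8.01

8.01-fold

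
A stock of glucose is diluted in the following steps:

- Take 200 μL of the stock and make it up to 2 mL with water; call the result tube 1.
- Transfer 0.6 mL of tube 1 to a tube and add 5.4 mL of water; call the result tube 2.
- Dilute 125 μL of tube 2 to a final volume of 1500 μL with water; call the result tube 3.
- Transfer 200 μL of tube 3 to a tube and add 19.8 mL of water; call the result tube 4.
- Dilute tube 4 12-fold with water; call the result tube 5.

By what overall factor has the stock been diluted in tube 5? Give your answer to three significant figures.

Step 1: 200 μL brought to 2 mL → factor 2000/200 = 10
Step 2: 0.6 mL + 5.4 mL = 6 mL total → factor 6/0.6 = 10
Step 3: 125 μL brought to 1500 μL → factor 1500/125 = 12
Step 4: 200 μL + 19.8 mL = 20000 μL total → factor 20000/200 = 100
Step 5: 12-fold → factor 12
Overall dilution factor = 10 × 10 × 12 × 100 × 12 = 1.44 × 10^6

1.44 × 10^6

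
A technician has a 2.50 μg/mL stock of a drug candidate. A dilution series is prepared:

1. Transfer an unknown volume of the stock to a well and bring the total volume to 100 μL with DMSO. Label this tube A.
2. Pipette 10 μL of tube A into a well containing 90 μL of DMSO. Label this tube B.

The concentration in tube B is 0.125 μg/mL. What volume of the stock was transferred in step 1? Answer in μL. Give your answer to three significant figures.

50.0 μL

Step 1: v brought to 100 μL → factor = 100 μL/v
Step 2: 10 μL + 90 μL = 100 μL total → factor 100/10 = 10
Product of known-step factors = 10
Overall factor = 2.50 μg/mL / (0.125 μg/mL) = 20
Step-1 factor = 20 / 10 = 2
v = 100 μL / 2 = 50.0 μL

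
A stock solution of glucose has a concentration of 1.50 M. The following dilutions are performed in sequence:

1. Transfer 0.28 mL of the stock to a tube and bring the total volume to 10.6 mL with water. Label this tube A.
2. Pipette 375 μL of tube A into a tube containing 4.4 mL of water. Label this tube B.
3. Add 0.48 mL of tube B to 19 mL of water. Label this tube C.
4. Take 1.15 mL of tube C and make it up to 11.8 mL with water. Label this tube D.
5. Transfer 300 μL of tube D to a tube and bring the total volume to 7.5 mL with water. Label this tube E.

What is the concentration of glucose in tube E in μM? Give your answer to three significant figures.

0.299 μM

Step 1: 0.28 mL brought to 10.6 mL → factor 10.6/0.28 = 37.857
Step 2: 375 μL + 4.4 mL = 4775 μL total → factor 4775/375 = 12.733
Step 3: 0.48 mL + 19 mL = 19.48 mL total → factor 19.48/0.48 = 40.583
Step 4: 1.15 mL brought to 11.8 mL → factor 11.8/1.15 = 10.261
Step 5: 300 μL brought to 7.5 mL → factor 7500/300 = 25
Overall dilution factor = 37.857 × 12.733 × 40.583 × 10.261 × 25 = 5.0184 × 10^6
Final = 1.50 M / 5.0184 × 10^6 = 2.989 × 10^-7 M = 0.299 μM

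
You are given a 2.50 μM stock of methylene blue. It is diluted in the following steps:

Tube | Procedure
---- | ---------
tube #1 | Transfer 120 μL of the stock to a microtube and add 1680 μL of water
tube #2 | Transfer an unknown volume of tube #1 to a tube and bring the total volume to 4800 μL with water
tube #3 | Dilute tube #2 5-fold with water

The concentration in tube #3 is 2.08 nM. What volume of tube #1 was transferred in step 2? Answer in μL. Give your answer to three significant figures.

300 μL

Step 1: 120 μL + 1680 μL = 1800 μL total → factor 1800/120 = 15
Step 2: v brought to 4800 μL → factor = 4800 μL/v
Step 3: 5-fold → factor 5
Product of known-step factors = 75
Overall factor = 2.50 μM / (2.08 nM) = 1201.9
Step-2 factor = 1201.9 / 75 = 16.026
v = 4800 μL / 16.026 = 300 μL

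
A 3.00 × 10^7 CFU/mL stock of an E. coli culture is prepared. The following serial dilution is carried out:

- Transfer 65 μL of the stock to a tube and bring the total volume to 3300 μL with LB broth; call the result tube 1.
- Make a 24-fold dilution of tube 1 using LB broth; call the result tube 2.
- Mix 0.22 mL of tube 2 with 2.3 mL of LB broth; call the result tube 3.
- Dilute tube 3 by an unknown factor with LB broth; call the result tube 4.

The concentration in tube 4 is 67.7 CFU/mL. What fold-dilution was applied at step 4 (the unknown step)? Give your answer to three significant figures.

Step 1: 65 μL brought to 3300 μL → factor 3300/65 = 50.769
Step 2: 24-fold → factor 24
Step 3: 0.22 mL + 2.3 mL = 2.52 mL total → factor 2.52/0.22 = 11.455
Step 4: unknown factor x
Product of known-step factors = 13957
Overall factor = 3.00 × 10^7 CFU/mL / (67.7 CFU/mL) = 4.4313 × 10^5
x = 4.4313 × 10^5 / 13957 = 31.7

31.7-fold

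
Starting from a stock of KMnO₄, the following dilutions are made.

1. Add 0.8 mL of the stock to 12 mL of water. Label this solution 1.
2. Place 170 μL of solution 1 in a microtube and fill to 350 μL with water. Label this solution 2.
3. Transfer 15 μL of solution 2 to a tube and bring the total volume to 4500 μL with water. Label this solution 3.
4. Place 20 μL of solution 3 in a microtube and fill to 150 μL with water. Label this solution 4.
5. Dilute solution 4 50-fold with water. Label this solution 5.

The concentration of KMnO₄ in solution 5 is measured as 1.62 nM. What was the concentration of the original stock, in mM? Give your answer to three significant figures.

6.00 mM

Step 1: 0.8 mL + 12 mL = 12.8 mL total → factor 12.8/0.8 = 16
Step 2: 170 μL brought to 350 μL → factor 350/170 = 2.0588
Step 3: 15 μL brought to 4500 μL → factor 4500/15 = 300
Step 4: 20 μL brought to 150 μL → factor 150/20 = 7.5
Step 5: 50-fold → factor 50
Overall dilution factor = 16 × 2.0588 × 300 × 7.5 × 50 = 3.7059 × 10^6
Stock = 1.62 nM × 3.7059 × 10^6 = 6.004 × 10^6 nM = 6.00 mM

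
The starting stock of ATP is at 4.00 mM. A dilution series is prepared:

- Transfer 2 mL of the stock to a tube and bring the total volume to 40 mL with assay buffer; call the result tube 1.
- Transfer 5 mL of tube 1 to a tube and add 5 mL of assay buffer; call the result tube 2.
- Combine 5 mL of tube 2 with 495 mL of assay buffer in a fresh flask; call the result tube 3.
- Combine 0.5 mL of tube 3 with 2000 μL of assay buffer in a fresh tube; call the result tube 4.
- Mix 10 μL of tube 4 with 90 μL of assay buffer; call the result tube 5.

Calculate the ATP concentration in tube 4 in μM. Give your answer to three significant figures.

0.200 μM

Step 1: 2 mL brought to 40 mL → factor 40/2 = 20
Step 2: 5 mL + 5 mL = 10 mL total → factor 10/5 = 2
Step 3: 5 mL + 495 mL = 500 mL total → factor 500/5 = 100
Step 4: 0.5 mL + 2000 μL = 2.5 mL total → factor 2.5/0.5 = 5
Dilution factor through tube 4 = 20 × 2 × 100 × 5 = 20000
[tube 4] = 4.00 mM / 20000 = 0.0002000 mM = 0.200 μM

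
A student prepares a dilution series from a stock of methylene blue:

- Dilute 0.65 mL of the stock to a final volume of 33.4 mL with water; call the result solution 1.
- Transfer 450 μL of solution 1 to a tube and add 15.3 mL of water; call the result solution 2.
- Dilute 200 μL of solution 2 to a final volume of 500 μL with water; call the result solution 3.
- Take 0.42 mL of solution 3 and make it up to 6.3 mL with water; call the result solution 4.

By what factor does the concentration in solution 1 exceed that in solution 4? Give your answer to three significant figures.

Step 1: 0.65 mL brought to 33.4 mL → factor 33.4/0.65 = 51.385
Step 2: 450 μL + 15.3 mL = 15750 μL total → factor 15750/450 = 35
Step 3: 200 μL brought to 500 μL → factor 500/200 = 2.5
Step 4: 0.42 mL brought to 6.3 mL → factor 6.3/0.42 = 15
Dilution factor to solution 1 = 51.385; to solution 4 = 67442
[solution 1]/[solution 4] = (factor to solution 4)/(factor to solution 1) = 67442/51.385 = 1.31 × 10^3

1.31 × 10^3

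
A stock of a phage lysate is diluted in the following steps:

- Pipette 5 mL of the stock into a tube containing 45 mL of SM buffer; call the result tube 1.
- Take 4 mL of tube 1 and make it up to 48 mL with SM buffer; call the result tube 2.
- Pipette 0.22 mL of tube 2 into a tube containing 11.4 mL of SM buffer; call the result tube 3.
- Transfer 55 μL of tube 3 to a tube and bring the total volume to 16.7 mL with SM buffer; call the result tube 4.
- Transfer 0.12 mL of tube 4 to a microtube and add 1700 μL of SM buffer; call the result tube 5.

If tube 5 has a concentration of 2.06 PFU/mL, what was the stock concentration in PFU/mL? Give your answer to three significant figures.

Step 1: 5 mL + 45 mL = 50 mL total → factor 50/5 = 10
Step 2: 4 mL brought to 48 mL → factor 48/4 = 12
Step 3: 0.22 mL + 11.4 mL = 11.62 mL total → factor 11.62/0.22 = 52.818
Step 4: 55 μL brought to 16.7 mL → factor 16700/55 = 303.64
Step 5: 0.12 mL + 1700 μL = 1.82 mL total → factor 1.82/0.12 = 15.167
Overall dilution factor = 10 × 12 × 52.818 × 303.64 × 15.167 = 2.9188 × 10^7
Stock = 2.06 PFU/mL × 2.9188 × 10^7 = 6.01 × 10^7 PFU/mL

6.01 × 10^7 PFU/mL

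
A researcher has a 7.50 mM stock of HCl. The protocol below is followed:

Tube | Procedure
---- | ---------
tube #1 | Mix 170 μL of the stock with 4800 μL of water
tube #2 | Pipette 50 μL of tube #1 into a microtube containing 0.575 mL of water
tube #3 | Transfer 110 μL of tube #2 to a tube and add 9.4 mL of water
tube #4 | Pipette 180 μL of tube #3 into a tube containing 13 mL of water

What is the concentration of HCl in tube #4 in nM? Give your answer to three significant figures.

Step 1: 170 μL + 4800 μL = 4970 μL total → factor 4970/170 = 29.235
Step 2: 50 μL + 0.575 mL = 625 μL total → factor 625/50 = 12.5
Step 3: 110 μL + 9.4 mL = 9510 μL total → factor 9510/110 = 86.455
Step 4: 180 μL + 13 mL = 13180 μL total → factor 13180/180 = 73.222
Overall dilution factor = 29.235 × 12.5 × 86.455 × 73.222 = 2.3134 × 10^6
Final = 7.50 mM / 2.3134 × 10^6 = 3.242 × 10^-6 mM = 3.24 nM

3.24 nM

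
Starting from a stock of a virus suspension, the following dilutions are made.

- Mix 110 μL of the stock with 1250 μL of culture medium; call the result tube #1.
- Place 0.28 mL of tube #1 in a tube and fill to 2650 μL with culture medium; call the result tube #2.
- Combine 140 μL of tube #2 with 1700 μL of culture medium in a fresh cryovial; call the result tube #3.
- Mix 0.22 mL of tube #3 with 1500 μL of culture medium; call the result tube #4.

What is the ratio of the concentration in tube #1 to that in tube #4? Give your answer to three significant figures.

Step 1: 110 μL + 1250 μL = 1360 μL total → factor 1360/110 = 12.364
Step 2: 0.28 mL brought to 2650 μL → factor 2.65/0.28 = 9.4643
Step 3: 140 μL + 1700 μL = 1840 μL total → factor 1840/140 = 13.143
Step 4: 0.22 mL + 1500 μL = 1.72 mL total → factor 1.72/0.22 = 7.8182
Dilution factor to tube #1 = 12.364; to tube #4 = 12023
[tube #1]/[tube #4] = (factor to tube #4)/(factor to tube #1) = 12023/12.364 = 972

972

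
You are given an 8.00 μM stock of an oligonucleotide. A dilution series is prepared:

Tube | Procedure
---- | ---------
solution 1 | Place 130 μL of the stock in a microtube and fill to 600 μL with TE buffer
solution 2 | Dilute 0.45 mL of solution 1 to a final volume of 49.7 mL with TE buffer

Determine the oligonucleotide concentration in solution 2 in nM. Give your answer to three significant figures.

Step 1: 130 μL brought to 600 μL → factor 600/130 = 4.6154
Step 2: 0.45 mL brought to 49.7 mL → factor 49.7/0.45 = 110.44
Overall dilution factor = 4.6154 × 110.44 = 509.74
Final = 8.00 μM / 509.74 = 0.01569 μM = 15.7 nM

15.7 nM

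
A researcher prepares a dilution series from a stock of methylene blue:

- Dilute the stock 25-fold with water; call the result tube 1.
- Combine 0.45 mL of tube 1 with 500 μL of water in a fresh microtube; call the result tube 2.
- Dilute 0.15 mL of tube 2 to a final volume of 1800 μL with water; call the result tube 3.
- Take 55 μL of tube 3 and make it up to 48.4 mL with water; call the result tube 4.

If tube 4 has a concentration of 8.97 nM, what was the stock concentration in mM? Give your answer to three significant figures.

Step 1: 25-fold → factor 25
Step 2: 0.45 mL + 500 μL = 0.95 mL total → factor 0.95/0.45 = 2.1111
Step 3: 0.15 mL brought to 1800 μL → factor 1.8/0.15 = 12
Step 4: 55 μL brought to 48.4 mL → factor 48400/55 = 880
Overall dilution factor = 25 × 2.1111 × 12 × 880 = 5.5733 × 10^5
Stock = 8.97 nM × 5.5733 × 10^5 = 4.999 × 10^6 nM = 5.00 mM

5.00 mM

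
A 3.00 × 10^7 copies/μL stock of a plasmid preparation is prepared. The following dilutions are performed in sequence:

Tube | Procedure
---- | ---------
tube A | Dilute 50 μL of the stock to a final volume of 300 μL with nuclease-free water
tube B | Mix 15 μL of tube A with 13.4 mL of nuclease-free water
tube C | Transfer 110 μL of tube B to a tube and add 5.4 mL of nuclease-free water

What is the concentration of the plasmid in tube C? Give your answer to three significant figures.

112 copies/μL

Step 1: 50 μL brought to 300 μL → factor 300/50 = 6
Step 2: 15 μL + 13.4 mL = 13415 μL total → factor 13415/15 = 894.33
Step 3: 110 μL + 5.4 mL = 5510 μL total → factor 5510/110 = 50.091
Overall dilution factor = 6 × 894.33 × 50.091 = 2.6879 × 10^5
Final = 3.00 × 10^7 copies/μL / 2.6879 × 10^5 = 112 copies/μL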